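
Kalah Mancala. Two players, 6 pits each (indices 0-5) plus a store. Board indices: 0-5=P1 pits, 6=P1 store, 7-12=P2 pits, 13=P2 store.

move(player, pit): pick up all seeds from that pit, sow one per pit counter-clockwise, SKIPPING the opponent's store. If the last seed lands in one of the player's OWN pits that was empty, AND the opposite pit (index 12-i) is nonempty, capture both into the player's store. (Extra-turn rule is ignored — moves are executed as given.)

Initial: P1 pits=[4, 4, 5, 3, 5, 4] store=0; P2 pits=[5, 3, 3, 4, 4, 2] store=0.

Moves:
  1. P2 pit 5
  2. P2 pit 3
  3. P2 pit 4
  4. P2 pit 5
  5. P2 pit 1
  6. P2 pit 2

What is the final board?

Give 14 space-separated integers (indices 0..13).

Move 1: P2 pit5 -> P1=[5,4,5,3,5,4](0) P2=[5,3,3,4,4,0](1)
Move 2: P2 pit3 -> P1=[6,4,5,3,5,4](0) P2=[5,3,3,0,5,1](2)
Move 3: P2 pit4 -> P1=[7,5,6,3,5,4](0) P2=[5,3,3,0,0,2](3)
Move 4: P2 pit5 -> P1=[8,5,6,3,5,4](0) P2=[5,3,3,0,0,0](4)
Move 5: P2 pit1 -> P1=[8,0,6,3,5,4](0) P2=[5,0,4,1,0,0](10)
Move 6: P2 pit2 -> P1=[8,0,6,3,5,4](0) P2=[5,0,0,2,1,1](11)

Answer: 8 0 6 3 5 4 0 5 0 0 2 1 1 11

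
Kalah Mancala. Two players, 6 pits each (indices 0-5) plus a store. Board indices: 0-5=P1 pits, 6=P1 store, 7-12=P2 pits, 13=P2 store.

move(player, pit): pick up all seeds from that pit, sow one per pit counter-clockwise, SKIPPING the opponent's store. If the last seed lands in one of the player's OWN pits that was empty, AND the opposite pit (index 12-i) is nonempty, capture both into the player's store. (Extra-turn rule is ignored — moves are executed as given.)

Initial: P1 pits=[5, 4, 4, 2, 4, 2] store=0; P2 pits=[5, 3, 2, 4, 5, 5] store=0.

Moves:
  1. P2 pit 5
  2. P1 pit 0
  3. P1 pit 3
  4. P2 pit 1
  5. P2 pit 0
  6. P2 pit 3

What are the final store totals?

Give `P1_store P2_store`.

Move 1: P2 pit5 -> P1=[6,5,5,3,4,2](0) P2=[5,3,2,4,5,0](1)
Move 2: P1 pit0 -> P1=[0,6,6,4,5,3](1) P2=[5,3,2,4,5,0](1)
Move 3: P1 pit3 -> P1=[0,6,6,0,6,4](2) P2=[6,3,2,4,5,0](1)
Move 4: P2 pit1 -> P1=[0,6,6,0,6,4](2) P2=[6,0,3,5,6,0](1)
Move 5: P2 pit0 -> P1=[0,6,6,0,6,4](2) P2=[0,1,4,6,7,1](2)
Move 6: P2 pit3 -> P1=[1,7,7,0,6,4](2) P2=[0,1,4,0,8,2](3)

Answer: 2 3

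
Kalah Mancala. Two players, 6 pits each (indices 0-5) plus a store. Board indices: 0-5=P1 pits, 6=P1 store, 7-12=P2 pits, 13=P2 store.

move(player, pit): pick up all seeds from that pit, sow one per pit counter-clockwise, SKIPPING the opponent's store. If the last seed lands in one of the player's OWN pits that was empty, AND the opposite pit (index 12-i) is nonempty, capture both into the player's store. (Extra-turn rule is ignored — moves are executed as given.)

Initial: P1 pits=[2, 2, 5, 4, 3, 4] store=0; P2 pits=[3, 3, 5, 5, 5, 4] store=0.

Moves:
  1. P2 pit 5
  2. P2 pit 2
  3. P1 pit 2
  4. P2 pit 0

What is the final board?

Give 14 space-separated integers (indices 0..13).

Answer: 4 3 0 5 4 5 1 0 5 1 7 7 1 2

Derivation:
Move 1: P2 pit5 -> P1=[3,3,6,4,3,4](0) P2=[3,3,5,5,5,0](1)
Move 2: P2 pit2 -> P1=[4,3,6,4,3,4](0) P2=[3,3,0,6,6,1](2)
Move 3: P1 pit2 -> P1=[4,3,0,5,4,5](1) P2=[4,4,0,6,6,1](2)
Move 4: P2 pit0 -> P1=[4,3,0,5,4,5](1) P2=[0,5,1,7,7,1](2)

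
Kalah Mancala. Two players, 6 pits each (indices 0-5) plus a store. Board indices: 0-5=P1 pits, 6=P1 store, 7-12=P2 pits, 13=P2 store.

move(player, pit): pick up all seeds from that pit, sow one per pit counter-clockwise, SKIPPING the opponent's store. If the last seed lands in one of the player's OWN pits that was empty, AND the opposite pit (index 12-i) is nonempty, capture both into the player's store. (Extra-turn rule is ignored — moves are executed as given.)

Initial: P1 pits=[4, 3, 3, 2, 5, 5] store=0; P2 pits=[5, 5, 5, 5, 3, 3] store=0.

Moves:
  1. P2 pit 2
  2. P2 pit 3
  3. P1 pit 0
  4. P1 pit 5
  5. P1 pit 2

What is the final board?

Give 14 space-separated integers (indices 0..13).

Move 1: P2 pit2 -> P1=[5,3,3,2,5,5](0) P2=[5,5,0,6,4,4](1)
Move 2: P2 pit3 -> P1=[6,4,4,2,5,5](0) P2=[5,5,0,0,5,5](2)
Move 3: P1 pit0 -> P1=[0,5,5,3,6,6](1) P2=[5,5,0,0,5,5](2)
Move 4: P1 pit5 -> P1=[0,5,5,3,6,0](2) P2=[6,6,1,1,6,5](2)
Move 5: P1 pit2 -> P1=[0,5,0,4,7,1](3) P2=[7,6,1,1,6,5](2)

Answer: 0 5 0 4 7 1 3 7 6 1 1 6 5 2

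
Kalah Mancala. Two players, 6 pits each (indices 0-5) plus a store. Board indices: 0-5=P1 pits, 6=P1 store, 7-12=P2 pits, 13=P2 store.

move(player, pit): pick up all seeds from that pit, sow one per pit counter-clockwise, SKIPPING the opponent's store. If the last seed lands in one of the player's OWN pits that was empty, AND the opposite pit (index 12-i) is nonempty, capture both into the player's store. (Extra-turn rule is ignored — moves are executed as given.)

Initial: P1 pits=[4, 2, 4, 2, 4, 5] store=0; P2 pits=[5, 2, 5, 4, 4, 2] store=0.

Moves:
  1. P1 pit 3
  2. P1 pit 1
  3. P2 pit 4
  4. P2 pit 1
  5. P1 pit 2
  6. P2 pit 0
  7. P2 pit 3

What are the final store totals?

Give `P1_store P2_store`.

Move 1: P1 pit3 -> P1=[4,2,4,0,5,6](0) P2=[5,2,5,4,4,2](0)
Move 2: P1 pit1 -> P1=[4,0,5,0,5,6](6) P2=[5,2,0,4,4,2](0)
Move 3: P2 pit4 -> P1=[5,1,5,0,5,6](6) P2=[5,2,0,4,0,3](1)
Move 4: P2 pit1 -> P1=[5,1,5,0,5,6](6) P2=[5,0,1,5,0,3](1)
Move 5: P1 pit2 -> P1=[5,1,0,1,6,7](7) P2=[6,0,1,5,0,3](1)
Move 6: P2 pit0 -> P1=[5,1,0,1,6,7](7) P2=[0,1,2,6,1,4](2)
Move 7: P2 pit3 -> P1=[6,2,1,1,6,7](7) P2=[0,1,2,0,2,5](3)

Answer: 7 3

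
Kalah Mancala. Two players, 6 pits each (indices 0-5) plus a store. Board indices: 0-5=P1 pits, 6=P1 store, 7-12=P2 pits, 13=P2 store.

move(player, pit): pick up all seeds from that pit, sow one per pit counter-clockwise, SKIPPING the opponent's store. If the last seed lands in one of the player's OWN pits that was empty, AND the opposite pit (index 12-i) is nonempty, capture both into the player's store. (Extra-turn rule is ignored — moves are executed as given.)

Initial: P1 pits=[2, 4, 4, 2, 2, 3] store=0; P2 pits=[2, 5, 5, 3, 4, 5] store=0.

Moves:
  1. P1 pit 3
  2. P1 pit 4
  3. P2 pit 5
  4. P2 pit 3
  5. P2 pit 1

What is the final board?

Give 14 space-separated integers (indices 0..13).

Answer: 3 5 5 1 0 5 1 3 0 6 1 6 2 3

Derivation:
Move 1: P1 pit3 -> P1=[2,4,4,0,3,4](0) P2=[2,5,5,3,4,5](0)
Move 2: P1 pit4 -> P1=[2,4,4,0,0,5](1) P2=[3,5,5,3,4,5](0)
Move 3: P2 pit5 -> P1=[3,5,5,1,0,5](1) P2=[3,5,5,3,4,0](1)
Move 4: P2 pit3 -> P1=[3,5,5,1,0,5](1) P2=[3,5,5,0,5,1](2)
Move 5: P2 pit1 -> P1=[3,5,5,1,0,5](1) P2=[3,0,6,1,6,2](3)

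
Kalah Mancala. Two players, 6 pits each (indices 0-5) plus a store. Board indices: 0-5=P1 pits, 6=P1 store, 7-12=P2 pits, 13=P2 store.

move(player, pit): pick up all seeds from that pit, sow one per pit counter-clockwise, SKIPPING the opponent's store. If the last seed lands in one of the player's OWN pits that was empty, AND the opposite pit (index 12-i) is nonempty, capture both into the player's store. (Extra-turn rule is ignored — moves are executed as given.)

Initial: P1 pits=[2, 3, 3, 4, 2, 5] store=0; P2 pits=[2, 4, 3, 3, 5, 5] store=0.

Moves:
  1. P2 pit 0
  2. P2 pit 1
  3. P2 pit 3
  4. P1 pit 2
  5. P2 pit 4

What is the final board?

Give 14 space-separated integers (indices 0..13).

Answer: 4 4 1 6 4 6 0 0 0 5 0 0 8 3

Derivation:
Move 1: P2 pit0 -> P1=[2,3,3,4,2,5](0) P2=[0,5,4,3,5,5](0)
Move 2: P2 pit1 -> P1=[2,3,3,4,2,5](0) P2=[0,0,5,4,6,6](1)
Move 3: P2 pit3 -> P1=[3,3,3,4,2,5](0) P2=[0,0,5,0,7,7](2)
Move 4: P1 pit2 -> P1=[3,3,0,5,3,6](0) P2=[0,0,5,0,7,7](2)
Move 5: P2 pit4 -> P1=[4,4,1,6,4,6](0) P2=[0,0,5,0,0,8](3)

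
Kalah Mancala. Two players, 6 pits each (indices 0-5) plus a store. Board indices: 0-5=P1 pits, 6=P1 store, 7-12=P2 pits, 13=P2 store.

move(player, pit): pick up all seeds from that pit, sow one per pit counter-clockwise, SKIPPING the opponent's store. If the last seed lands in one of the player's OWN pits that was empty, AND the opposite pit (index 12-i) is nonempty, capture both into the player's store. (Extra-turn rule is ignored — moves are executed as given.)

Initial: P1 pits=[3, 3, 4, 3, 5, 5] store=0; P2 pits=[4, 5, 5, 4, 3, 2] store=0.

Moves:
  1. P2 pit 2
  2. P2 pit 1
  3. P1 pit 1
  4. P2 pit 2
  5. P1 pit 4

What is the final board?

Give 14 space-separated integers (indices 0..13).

Answer: 4 0 5 4 0 6 1 5 1 1 8 5 4 2

Derivation:
Move 1: P2 pit2 -> P1=[4,3,4,3,5,5](0) P2=[4,5,0,5,4,3](1)
Move 2: P2 pit1 -> P1=[4,3,4,3,5,5](0) P2=[4,0,1,6,5,4](2)
Move 3: P1 pit1 -> P1=[4,0,5,4,6,5](0) P2=[4,0,1,6,5,4](2)
Move 4: P2 pit2 -> P1=[4,0,5,4,6,5](0) P2=[4,0,0,7,5,4](2)
Move 5: P1 pit4 -> P1=[4,0,5,4,0,6](1) P2=[5,1,1,8,5,4](2)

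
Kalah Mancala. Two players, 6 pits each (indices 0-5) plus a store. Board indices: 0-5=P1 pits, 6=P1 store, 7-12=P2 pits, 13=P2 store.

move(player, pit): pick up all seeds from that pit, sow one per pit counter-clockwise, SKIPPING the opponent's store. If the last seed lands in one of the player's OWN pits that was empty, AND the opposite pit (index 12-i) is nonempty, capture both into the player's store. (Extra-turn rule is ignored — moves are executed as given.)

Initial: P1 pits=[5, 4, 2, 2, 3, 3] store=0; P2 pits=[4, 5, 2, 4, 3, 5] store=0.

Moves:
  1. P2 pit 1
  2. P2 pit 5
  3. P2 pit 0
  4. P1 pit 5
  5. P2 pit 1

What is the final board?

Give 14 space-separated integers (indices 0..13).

Move 1: P2 pit1 -> P1=[5,4,2,2,3,3](0) P2=[4,0,3,5,4,6](1)
Move 2: P2 pit5 -> P1=[6,5,3,3,4,3](0) P2=[4,0,3,5,4,0](2)
Move 3: P2 pit0 -> P1=[6,5,3,3,4,3](0) P2=[0,1,4,6,5,0](2)
Move 4: P1 pit5 -> P1=[6,5,3,3,4,0](1) P2=[1,2,4,6,5,0](2)
Move 5: P2 pit1 -> P1=[6,5,3,3,4,0](1) P2=[1,0,5,7,5,0](2)

Answer: 6 5 3 3 4 0 1 1 0 5 7 5 0 2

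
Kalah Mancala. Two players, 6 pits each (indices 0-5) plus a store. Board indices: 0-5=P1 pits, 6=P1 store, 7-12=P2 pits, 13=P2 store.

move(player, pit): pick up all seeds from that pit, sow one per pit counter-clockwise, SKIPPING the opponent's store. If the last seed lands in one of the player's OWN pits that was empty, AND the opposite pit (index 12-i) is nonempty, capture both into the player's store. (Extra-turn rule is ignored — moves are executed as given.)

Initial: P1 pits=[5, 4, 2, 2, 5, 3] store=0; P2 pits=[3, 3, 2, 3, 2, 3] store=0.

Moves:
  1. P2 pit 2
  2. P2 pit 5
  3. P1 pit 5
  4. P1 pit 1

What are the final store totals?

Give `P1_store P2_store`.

Answer: 2 1

Derivation:
Move 1: P2 pit2 -> P1=[5,4,2,2,5,3](0) P2=[3,3,0,4,3,3](0)
Move 2: P2 pit5 -> P1=[6,5,2,2,5,3](0) P2=[3,3,0,4,3,0](1)
Move 3: P1 pit5 -> P1=[6,5,2,2,5,0](1) P2=[4,4,0,4,3,0](1)
Move 4: P1 pit1 -> P1=[6,0,3,3,6,1](2) P2=[4,4,0,4,3,0](1)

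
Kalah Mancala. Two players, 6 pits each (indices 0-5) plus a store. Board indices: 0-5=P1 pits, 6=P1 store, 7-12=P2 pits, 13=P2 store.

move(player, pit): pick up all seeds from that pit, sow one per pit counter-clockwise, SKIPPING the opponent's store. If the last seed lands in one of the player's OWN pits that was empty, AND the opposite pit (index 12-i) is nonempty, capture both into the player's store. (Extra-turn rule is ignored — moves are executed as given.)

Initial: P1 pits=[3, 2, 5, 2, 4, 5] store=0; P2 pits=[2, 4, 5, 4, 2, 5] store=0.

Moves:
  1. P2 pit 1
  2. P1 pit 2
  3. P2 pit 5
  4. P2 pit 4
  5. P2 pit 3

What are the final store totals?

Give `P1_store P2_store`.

Move 1: P2 pit1 -> P1=[3,2,5,2,4,5](0) P2=[2,0,6,5,3,6](0)
Move 2: P1 pit2 -> P1=[3,2,0,3,5,6](1) P2=[3,0,6,5,3,6](0)
Move 3: P2 pit5 -> P1=[4,3,1,4,6,6](1) P2=[3,0,6,5,3,0](1)
Move 4: P2 pit4 -> P1=[5,3,1,4,6,6](1) P2=[3,0,6,5,0,1](2)
Move 5: P2 pit3 -> P1=[6,4,1,4,6,6](1) P2=[3,0,6,0,1,2](3)

Answer: 1 3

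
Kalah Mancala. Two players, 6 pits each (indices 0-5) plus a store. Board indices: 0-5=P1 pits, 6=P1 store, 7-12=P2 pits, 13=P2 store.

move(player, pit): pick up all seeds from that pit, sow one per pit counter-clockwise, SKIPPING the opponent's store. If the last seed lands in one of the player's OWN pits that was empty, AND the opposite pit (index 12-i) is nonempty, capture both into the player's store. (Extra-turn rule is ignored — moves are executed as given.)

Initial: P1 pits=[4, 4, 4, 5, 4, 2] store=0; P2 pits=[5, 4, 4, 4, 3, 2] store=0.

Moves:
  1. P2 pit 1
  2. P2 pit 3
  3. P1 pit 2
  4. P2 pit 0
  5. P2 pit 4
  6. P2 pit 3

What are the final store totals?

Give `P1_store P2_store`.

Answer: 1 9

Derivation:
Move 1: P2 pit1 -> P1=[4,4,4,5,4,2](0) P2=[5,0,5,5,4,3](0)
Move 2: P2 pit3 -> P1=[5,5,4,5,4,2](0) P2=[5,0,5,0,5,4](1)
Move 3: P1 pit2 -> P1=[5,5,0,6,5,3](1) P2=[5,0,5,0,5,4](1)
Move 4: P2 pit0 -> P1=[5,5,0,6,5,3](1) P2=[0,1,6,1,6,5](1)
Move 5: P2 pit4 -> P1=[6,6,1,7,5,3](1) P2=[0,1,6,1,0,6](2)
Move 6: P2 pit3 -> P1=[6,0,1,7,5,3](1) P2=[0,1,6,0,0,6](9)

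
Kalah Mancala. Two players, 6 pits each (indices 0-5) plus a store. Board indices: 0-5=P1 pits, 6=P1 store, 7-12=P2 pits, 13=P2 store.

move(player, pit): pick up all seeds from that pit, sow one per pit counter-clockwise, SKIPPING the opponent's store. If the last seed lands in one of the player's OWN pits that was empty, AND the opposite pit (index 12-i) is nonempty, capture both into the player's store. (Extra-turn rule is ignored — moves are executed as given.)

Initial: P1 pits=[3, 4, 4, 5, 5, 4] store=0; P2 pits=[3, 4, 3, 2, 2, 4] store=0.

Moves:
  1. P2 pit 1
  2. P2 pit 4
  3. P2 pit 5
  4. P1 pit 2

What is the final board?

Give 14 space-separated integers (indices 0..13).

Move 1: P2 pit1 -> P1=[3,4,4,5,5,4](0) P2=[3,0,4,3,3,5](0)
Move 2: P2 pit4 -> P1=[4,4,4,5,5,4](0) P2=[3,0,4,3,0,6](1)
Move 3: P2 pit5 -> P1=[5,5,5,6,6,4](0) P2=[3,0,4,3,0,0](2)
Move 4: P1 pit2 -> P1=[5,5,0,7,7,5](1) P2=[4,0,4,3,0,0](2)

Answer: 5 5 0 7 7 5 1 4 0 4 3 0 0 2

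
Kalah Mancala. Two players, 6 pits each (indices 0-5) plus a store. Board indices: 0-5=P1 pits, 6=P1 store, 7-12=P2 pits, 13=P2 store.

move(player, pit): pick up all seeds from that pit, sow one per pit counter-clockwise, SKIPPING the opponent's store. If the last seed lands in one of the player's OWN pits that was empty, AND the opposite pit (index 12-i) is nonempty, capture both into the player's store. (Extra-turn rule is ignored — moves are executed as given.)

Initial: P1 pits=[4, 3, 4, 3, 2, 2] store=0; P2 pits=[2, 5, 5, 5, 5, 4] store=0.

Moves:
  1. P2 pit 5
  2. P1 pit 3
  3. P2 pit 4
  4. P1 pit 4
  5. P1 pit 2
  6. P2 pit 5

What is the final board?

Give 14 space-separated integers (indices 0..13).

Move 1: P2 pit5 -> P1=[5,4,5,3,2,2](0) P2=[2,5,5,5,5,0](1)
Move 2: P1 pit3 -> P1=[5,4,5,0,3,3](1) P2=[2,5,5,5,5,0](1)
Move 3: P2 pit4 -> P1=[6,5,6,0,3,3](1) P2=[2,5,5,5,0,1](2)
Move 4: P1 pit4 -> P1=[6,5,6,0,0,4](2) P2=[3,5,5,5,0,1](2)
Move 5: P1 pit2 -> P1=[6,5,0,1,1,5](3) P2=[4,6,5,5,0,1](2)
Move 6: P2 pit5 -> P1=[6,5,0,1,1,5](3) P2=[4,6,5,5,0,0](3)

Answer: 6 5 0 1 1 5 3 4 6 5 5 0 0 3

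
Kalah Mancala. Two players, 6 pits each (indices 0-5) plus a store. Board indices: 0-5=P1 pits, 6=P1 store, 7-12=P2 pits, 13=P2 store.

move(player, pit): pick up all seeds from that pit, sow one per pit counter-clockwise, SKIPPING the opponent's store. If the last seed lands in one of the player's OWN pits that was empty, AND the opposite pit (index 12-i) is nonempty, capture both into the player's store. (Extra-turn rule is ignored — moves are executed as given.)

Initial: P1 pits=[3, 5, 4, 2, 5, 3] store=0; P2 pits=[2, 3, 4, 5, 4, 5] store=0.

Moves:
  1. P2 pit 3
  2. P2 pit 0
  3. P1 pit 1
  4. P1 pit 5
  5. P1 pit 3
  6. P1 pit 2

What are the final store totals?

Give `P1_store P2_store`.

Move 1: P2 pit3 -> P1=[4,6,4,2,5,3](0) P2=[2,3,4,0,5,6](1)
Move 2: P2 pit0 -> P1=[4,6,4,2,5,3](0) P2=[0,4,5,0,5,6](1)
Move 3: P1 pit1 -> P1=[4,0,5,3,6,4](1) P2=[1,4,5,0,5,6](1)
Move 4: P1 pit5 -> P1=[4,0,5,3,6,0](2) P2=[2,5,6,0,5,6](1)
Move 5: P1 pit3 -> P1=[4,0,5,0,7,1](3) P2=[2,5,6,0,5,6](1)
Move 6: P1 pit2 -> P1=[4,0,0,1,8,2](4) P2=[3,5,6,0,5,6](1)

Answer: 4 1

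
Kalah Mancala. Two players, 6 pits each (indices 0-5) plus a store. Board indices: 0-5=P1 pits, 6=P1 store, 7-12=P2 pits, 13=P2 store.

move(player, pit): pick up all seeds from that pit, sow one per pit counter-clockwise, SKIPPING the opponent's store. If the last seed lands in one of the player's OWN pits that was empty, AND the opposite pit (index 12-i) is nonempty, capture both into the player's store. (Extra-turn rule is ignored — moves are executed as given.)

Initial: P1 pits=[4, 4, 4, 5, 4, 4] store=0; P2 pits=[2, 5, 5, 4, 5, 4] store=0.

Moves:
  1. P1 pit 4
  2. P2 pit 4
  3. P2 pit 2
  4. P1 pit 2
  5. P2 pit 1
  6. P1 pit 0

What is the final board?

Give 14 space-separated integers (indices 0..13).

Move 1: P1 pit4 -> P1=[4,4,4,5,0,5](1) P2=[3,6,5,4,5,4](0)
Move 2: P2 pit4 -> P1=[5,5,5,5,0,5](1) P2=[3,6,5,4,0,5](1)
Move 3: P2 pit2 -> P1=[6,5,5,5,0,5](1) P2=[3,6,0,5,1,6](2)
Move 4: P1 pit2 -> P1=[6,5,0,6,1,6](2) P2=[4,6,0,5,1,6](2)
Move 5: P2 pit1 -> P1=[7,5,0,6,1,6](2) P2=[4,0,1,6,2,7](3)
Move 6: P1 pit0 -> P1=[0,6,1,7,2,7](3) P2=[5,0,1,6,2,7](3)

Answer: 0 6 1 7 2 7 3 5 0 1 6 2 7 3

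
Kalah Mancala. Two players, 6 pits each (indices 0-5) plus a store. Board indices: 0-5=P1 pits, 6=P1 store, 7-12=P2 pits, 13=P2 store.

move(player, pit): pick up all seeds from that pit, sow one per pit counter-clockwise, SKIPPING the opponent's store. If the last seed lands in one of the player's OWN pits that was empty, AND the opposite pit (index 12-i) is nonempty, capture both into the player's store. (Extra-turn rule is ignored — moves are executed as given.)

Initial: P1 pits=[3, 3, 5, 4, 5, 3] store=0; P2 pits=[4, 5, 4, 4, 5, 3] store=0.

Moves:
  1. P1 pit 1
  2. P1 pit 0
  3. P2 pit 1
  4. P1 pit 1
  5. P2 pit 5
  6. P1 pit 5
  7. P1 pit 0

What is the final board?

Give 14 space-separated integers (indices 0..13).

Answer: 0 2 9 6 6 0 1 5 1 5 5 6 0 2

Derivation:
Move 1: P1 pit1 -> P1=[3,0,6,5,6,3](0) P2=[4,5,4,4,5,3](0)
Move 2: P1 pit0 -> P1=[0,1,7,6,6,3](0) P2=[4,5,4,4,5,3](0)
Move 3: P2 pit1 -> P1=[0,1,7,6,6,3](0) P2=[4,0,5,5,6,4](1)
Move 4: P1 pit1 -> P1=[0,0,8,6,6,3](0) P2=[4,0,5,5,6,4](1)
Move 5: P2 pit5 -> P1=[1,1,9,6,6,3](0) P2=[4,0,5,5,6,0](2)
Move 6: P1 pit5 -> P1=[1,1,9,6,6,0](1) P2=[5,1,5,5,6,0](2)
Move 7: P1 pit0 -> P1=[0,2,9,6,6,0](1) P2=[5,1,5,5,6,0](2)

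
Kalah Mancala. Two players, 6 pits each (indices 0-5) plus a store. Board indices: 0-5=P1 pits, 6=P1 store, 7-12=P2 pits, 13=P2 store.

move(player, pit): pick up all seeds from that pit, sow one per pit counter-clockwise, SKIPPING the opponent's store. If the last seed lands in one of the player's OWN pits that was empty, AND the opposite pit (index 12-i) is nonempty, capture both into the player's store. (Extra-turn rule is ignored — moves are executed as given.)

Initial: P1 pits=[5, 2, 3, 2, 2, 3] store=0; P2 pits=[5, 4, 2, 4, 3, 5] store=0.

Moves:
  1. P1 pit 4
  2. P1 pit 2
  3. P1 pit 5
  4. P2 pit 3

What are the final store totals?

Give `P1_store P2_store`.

Answer: 2 1

Derivation:
Move 1: P1 pit4 -> P1=[5,2,3,2,0,4](1) P2=[5,4,2,4,3,5](0)
Move 2: P1 pit2 -> P1=[5,2,0,3,1,5](1) P2=[5,4,2,4,3,5](0)
Move 3: P1 pit5 -> P1=[5,2,0,3,1,0](2) P2=[6,5,3,5,3,5](0)
Move 4: P2 pit3 -> P1=[6,3,0,3,1,0](2) P2=[6,5,3,0,4,6](1)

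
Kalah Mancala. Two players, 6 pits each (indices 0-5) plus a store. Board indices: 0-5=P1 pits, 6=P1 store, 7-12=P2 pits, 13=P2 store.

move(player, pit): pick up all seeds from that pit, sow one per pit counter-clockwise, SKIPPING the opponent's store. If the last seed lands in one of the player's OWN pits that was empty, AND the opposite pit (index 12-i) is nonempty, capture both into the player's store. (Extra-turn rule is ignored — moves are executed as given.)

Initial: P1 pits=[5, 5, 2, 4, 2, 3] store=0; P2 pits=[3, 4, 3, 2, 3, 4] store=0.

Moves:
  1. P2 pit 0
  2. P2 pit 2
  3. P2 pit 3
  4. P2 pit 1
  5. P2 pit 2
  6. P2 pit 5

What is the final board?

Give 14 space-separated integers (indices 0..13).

Move 1: P2 pit0 -> P1=[5,5,2,4,2,3](0) P2=[0,5,4,3,3,4](0)
Move 2: P2 pit2 -> P1=[5,5,2,4,2,3](0) P2=[0,5,0,4,4,5](1)
Move 3: P2 pit3 -> P1=[6,5,2,4,2,3](0) P2=[0,5,0,0,5,6](2)
Move 4: P2 pit1 -> P1=[6,5,2,4,2,3](0) P2=[0,0,1,1,6,7](3)
Move 5: P2 pit2 -> P1=[6,5,2,4,2,3](0) P2=[0,0,0,2,6,7](3)
Move 6: P2 pit5 -> P1=[7,6,3,5,3,4](0) P2=[0,0,0,2,6,0](4)

Answer: 7 6 3 5 3 4 0 0 0 0 2 6 0 4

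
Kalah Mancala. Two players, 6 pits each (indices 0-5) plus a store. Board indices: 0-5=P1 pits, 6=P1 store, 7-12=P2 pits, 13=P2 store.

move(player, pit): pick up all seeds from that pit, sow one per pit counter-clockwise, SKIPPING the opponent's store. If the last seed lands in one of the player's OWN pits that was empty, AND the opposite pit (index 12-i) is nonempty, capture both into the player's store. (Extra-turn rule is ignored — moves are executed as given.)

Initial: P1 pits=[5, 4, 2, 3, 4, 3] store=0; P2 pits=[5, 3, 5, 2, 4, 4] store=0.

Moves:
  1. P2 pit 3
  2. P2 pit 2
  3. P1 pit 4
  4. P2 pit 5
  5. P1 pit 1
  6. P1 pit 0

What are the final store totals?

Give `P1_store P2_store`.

Move 1: P2 pit3 -> P1=[5,4,2,3,4,3](0) P2=[5,3,5,0,5,5](0)
Move 2: P2 pit2 -> P1=[6,4,2,3,4,3](0) P2=[5,3,0,1,6,6](1)
Move 3: P1 pit4 -> P1=[6,4,2,3,0,4](1) P2=[6,4,0,1,6,6](1)
Move 4: P2 pit5 -> P1=[7,5,3,4,1,4](1) P2=[6,4,0,1,6,0](2)
Move 5: P1 pit1 -> P1=[7,0,4,5,2,5](2) P2=[6,4,0,1,6,0](2)
Move 6: P1 pit0 -> P1=[0,1,5,6,3,6](3) P2=[7,4,0,1,6,0](2)

Answer: 3 2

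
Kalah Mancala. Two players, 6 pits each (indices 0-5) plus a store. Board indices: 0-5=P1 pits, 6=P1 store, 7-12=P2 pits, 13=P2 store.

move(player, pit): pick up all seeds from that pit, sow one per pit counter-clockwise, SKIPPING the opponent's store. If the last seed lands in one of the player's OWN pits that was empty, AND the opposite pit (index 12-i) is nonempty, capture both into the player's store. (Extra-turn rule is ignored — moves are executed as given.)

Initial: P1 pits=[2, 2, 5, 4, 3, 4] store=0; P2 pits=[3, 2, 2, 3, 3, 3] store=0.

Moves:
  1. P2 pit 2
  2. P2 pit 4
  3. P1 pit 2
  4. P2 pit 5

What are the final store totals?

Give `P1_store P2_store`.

Move 1: P2 pit2 -> P1=[2,2,5,4,3,4](0) P2=[3,2,0,4,4,3](0)
Move 2: P2 pit4 -> P1=[3,3,5,4,3,4](0) P2=[3,2,0,4,0,4](1)
Move 3: P1 pit2 -> P1=[3,3,0,5,4,5](1) P2=[4,2,0,4,0,4](1)
Move 4: P2 pit5 -> P1=[4,4,1,5,4,5](1) P2=[4,2,0,4,0,0](2)

Answer: 1 2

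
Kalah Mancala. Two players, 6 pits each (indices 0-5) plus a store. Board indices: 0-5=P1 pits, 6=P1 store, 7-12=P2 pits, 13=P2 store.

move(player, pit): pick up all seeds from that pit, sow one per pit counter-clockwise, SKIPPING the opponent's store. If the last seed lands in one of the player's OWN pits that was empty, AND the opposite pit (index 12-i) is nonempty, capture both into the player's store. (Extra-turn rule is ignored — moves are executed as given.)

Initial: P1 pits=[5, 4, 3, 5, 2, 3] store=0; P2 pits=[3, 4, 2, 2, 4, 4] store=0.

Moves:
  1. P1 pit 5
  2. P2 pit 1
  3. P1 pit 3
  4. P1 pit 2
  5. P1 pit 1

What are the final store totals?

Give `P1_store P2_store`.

Move 1: P1 pit5 -> P1=[5,4,3,5,2,0](1) P2=[4,5,2,2,4,4](0)
Move 2: P2 pit1 -> P1=[5,4,3,5,2,0](1) P2=[4,0,3,3,5,5](1)
Move 3: P1 pit3 -> P1=[5,4,3,0,3,1](2) P2=[5,1,3,3,5,5](1)
Move 4: P1 pit2 -> P1=[5,4,0,1,4,2](2) P2=[5,1,3,3,5,5](1)
Move 5: P1 pit1 -> P1=[5,0,1,2,5,3](2) P2=[5,1,3,3,5,5](1)

Answer: 2 1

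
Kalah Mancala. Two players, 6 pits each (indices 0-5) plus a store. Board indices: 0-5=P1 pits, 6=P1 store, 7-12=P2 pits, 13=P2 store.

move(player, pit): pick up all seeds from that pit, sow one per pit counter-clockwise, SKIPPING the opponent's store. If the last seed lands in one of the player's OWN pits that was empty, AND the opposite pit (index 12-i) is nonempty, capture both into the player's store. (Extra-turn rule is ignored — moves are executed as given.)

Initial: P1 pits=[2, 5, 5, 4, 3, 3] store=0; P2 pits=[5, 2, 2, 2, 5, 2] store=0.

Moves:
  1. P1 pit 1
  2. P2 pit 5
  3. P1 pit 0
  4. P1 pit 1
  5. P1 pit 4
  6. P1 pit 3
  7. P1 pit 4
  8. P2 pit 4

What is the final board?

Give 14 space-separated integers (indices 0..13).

Answer: 1 1 9 0 0 7 3 7 4 3 2 0 1 2

Derivation:
Move 1: P1 pit1 -> P1=[2,0,6,5,4,4](1) P2=[5,2,2,2,5,2](0)
Move 2: P2 pit5 -> P1=[3,0,6,5,4,4](1) P2=[5,2,2,2,5,0](1)
Move 3: P1 pit0 -> P1=[0,1,7,6,4,4](1) P2=[5,2,2,2,5,0](1)
Move 4: P1 pit1 -> P1=[0,0,8,6,4,4](1) P2=[5,2,2,2,5,0](1)
Move 5: P1 pit4 -> P1=[0,0,8,6,0,5](2) P2=[6,3,2,2,5,0](1)
Move 6: P1 pit3 -> P1=[0,0,8,0,1,6](3) P2=[7,4,3,2,5,0](1)
Move 7: P1 pit4 -> P1=[0,0,8,0,0,7](3) P2=[7,4,3,2,5,0](1)
Move 8: P2 pit4 -> P1=[1,1,9,0,0,7](3) P2=[7,4,3,2,0,1](2)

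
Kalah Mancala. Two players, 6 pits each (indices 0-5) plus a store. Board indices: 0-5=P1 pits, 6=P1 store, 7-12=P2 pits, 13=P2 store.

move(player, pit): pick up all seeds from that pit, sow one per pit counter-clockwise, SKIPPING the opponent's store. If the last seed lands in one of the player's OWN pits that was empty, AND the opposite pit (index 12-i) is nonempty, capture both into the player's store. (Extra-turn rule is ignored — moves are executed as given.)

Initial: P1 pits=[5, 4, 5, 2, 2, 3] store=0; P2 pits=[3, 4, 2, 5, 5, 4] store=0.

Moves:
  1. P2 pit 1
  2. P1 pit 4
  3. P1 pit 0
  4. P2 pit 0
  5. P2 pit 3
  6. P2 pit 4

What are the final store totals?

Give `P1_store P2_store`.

Move 1: P2 pit1 -> P1=[5,4,5,2,2,3](0) P2=[3,0,3,6,6,5](0)
Move 2: P1 pit4 -> P1=[5,4,5,2,0,4](1) P2=[3,0,3,6,6,5](0)
Move 3: P1 pit0 -> P1=[0,5,6,3,1,5](1) P2=[3,0,3,6,6,5](0)
Move 4: P2 pit0 -> P1=[0,5,6,3,1,5](1) P2=[0,1,4,7,6,5](0)
Move 5: P2 pit3 -> P1=[1,6,7,4,1,5](1) P2=[0,1,4,0,7,6](1)
Move 6: P2 pit4 -> P1=[2,7,8,5,2,5](1) P2=[0,1,4,0,0,7](2)

Answer: 1 2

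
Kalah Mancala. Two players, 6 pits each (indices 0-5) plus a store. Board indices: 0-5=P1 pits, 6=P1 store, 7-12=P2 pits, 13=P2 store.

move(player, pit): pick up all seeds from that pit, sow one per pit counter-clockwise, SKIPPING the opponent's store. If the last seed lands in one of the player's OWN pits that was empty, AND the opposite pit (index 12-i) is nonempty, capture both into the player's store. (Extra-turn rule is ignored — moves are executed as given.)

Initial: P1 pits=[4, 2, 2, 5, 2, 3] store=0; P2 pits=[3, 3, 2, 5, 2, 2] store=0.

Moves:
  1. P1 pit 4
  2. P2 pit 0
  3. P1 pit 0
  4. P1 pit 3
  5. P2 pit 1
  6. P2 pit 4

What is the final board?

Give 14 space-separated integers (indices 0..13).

Answer: 0 3 3 0 1 5 7 1 0 5 6 0 3 1

Derivation:
Move 1: P1 pit4 -> P1=[4,2,2,5,0,4](1) P2=[3,3,2,5,2,2](0)
Move 2: P2 pit0 -> P1=[4,2,2,5,0,4](1) P2=[0,4,3,6,2,2](0)
Move 3: P1 pit0 -> P1=[0,3,3,6,0,4](6) P2=[0,0,3,6,2,2](0)
Move 4: P1 pit3 -> P1=[0,3,3,0,1,5](7) P2=[1,1,4,6,2,2](0)
Move 5: P2 pit1 -> P1=[0,3,3,0,1,5](7) P2=[1,0,5,6,2,2](0)
Move 6: P2 pit4 -> P1=[0,3,3,0,1,5](7) P2=[1,0,5,6,0,3](1)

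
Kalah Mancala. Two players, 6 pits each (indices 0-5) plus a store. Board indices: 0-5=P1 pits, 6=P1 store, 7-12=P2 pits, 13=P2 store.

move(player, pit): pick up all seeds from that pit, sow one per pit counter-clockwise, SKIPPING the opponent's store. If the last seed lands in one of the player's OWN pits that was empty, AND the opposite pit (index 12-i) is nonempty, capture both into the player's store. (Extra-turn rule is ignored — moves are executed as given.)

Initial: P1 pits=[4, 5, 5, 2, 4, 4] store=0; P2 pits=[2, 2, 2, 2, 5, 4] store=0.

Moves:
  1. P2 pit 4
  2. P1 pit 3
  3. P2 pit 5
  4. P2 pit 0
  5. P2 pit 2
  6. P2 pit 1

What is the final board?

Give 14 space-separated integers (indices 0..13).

Move 1: P2 pit4 -> P1=[5,6,6,2,4,4](0) P2=[2,2,2,2,0,5](1)
Move 2: P1 pit3 -> P1=[5,6,6,0,5,5](0) P2=[2,2,2,2,0,5](1)
Move 3: P2 pit5 -> P1=[6,7,7,1,5,5](0) P2=[2,2,2,2,0,0](2)
Move 4: P2 pit0 -> P1=[6,7,7,1,5,5](0) P2=[0,3,3,2,0,0](2)
Move 5: P2 pit2 -> P1=[0,7,7,1,5,5](0) P2=[0,3,0,3,1,0](9)
Move 6: P2 pit1 -> P1=[0,7,7,1,5,5](0) P2=[0,0,1,4,2,0](9)

Answer: 0 7 7 1 5 5 0 0 0 1 4 2 0 9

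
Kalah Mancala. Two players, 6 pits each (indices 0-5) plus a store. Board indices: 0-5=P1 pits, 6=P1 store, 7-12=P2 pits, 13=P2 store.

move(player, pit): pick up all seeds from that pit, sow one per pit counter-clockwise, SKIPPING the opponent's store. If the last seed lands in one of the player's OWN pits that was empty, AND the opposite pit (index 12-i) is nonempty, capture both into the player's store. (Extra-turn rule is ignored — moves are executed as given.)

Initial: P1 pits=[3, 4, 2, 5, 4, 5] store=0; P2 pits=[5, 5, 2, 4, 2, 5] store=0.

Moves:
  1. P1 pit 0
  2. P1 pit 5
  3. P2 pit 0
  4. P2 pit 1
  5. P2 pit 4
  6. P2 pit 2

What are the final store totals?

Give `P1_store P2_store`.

Move 1: P1 pit0 -> P1=[0,5,3,6,4,5](0) P2=[5,5,2,4,2,5](0)
Move 2: P1 pit5 -> P1=[0,5,3,6,4,0](1) P2=[6,6,3,5,2,5](0)
Move 3: P2 pit0 -> P1=[0,5,3,6,4,0](1) P2=[0,7,4,6,3,6](1)
Move 4: P2 pit1 -> P1=[1,6,3,6,4,0](1) P2=[0,0,5,7,4,7](2)
Move 5: P2 pit4 -> P1=[2,7,3,6,4,0](1) P2=[0,0,5,7,0,8](3)
Move 6: P2 pit2 -> P1=[3,7,3,6,4,0](1) P2=[0,0,0,8,1,9](4)

Answer: 1 4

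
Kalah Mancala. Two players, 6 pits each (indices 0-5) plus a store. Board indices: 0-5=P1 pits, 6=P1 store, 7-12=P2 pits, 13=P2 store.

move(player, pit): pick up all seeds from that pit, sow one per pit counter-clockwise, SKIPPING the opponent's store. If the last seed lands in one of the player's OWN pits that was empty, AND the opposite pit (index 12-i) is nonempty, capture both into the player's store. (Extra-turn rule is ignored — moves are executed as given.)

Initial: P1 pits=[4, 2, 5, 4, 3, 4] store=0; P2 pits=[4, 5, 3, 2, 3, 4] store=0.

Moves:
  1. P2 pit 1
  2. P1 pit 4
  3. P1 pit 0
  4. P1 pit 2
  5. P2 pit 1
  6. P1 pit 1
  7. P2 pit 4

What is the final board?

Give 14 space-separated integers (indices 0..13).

Move 1: P2 pit1 -> P1=[4,2,5,4,3,4](0) P2=[4,0,4,3,4,5](1)
Move 2: P1 pit4 -> P1=[4,2,5,4,0,5](1) P2=[5,0,4,3,4,5](1)
Move 3: P1 pit0 -> P1=[0,3,6,5,1,5](1) P2=[5,0,4,3,4,5](1)
Move 4: P1 pit2 -> P1=[0,3,0,6,2,6](2) P2=[6,1,4,3,4,5](1)
Move 5: P2 pit1 -> P1=[0,3,0,6,2,6](2) P2=[6,0,5,3,4,5](1)
Move 6: P1 pit1 -> P1=[0,0,1,7,3,6](2) P2=[6,0,5,3,4,5](1)
Move 7: P2 pit4 -> P1=[1,1,1,7,3,6](2) P2=[6,0,5,3,0,6](2)

Answer: 1 1 1 7 3 6 2 6 0 5 3 0 6 2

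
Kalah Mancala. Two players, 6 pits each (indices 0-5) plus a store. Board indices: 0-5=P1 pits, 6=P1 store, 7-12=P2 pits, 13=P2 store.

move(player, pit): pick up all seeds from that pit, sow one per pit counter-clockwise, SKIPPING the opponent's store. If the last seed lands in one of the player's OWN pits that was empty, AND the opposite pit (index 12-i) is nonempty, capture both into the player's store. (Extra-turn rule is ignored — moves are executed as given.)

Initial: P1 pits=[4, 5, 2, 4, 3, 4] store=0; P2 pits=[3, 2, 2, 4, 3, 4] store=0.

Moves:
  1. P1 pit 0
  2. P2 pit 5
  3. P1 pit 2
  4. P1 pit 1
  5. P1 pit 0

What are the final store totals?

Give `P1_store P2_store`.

Answer: 6 1

Derivation:
Move 1: P1 pit0 -> P1=[0,6,3,5,4,4](0) P2=[3,2,2,4,3,4](0)
Move 2: P2 pit5 -> P1=[1,7,4,5,4,4](0) P2=[3,2,2,4,3,0](1)
Move 3: P1 pit2 -> P1=[1,7,0,6,5,5](1) P2=[3,2,2,4,3,0](1)
Move 4: P1 pit1 -> P1=[1,0,1,7,6,6](2) P2=[4,3,2,4,3,0](1)
Move 5: P1 pit0 -> P1=[0,0,1,7,6,6](6) P2=[4,3,2,4,0,0](1)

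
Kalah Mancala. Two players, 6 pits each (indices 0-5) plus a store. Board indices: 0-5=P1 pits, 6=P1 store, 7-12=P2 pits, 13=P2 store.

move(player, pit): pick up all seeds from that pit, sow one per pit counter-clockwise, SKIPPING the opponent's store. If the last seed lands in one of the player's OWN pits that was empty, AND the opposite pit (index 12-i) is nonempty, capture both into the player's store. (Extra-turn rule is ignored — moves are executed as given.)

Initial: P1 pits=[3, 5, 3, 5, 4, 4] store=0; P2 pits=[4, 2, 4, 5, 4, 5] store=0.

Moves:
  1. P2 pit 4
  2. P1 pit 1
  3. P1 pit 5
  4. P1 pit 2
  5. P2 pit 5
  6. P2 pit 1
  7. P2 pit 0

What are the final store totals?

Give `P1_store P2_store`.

Move 1: P2 pit4 -> P1=[4,6,3,5,4,4](0) P2=[4,2,4,5,0,6](1)
Move 2: P1 pit1 -> P1=[4,0,4,6,5,5](1) P2=[5,2,4,5,0,6](1)
Move 3: P1 pit5 -> P1=[4,0,4,6,5,0](2) P2=[6,3,5,6,0,6](1)
Move 4: P1 pit2 -> P1=[4,0,0,7,6,1](3) P2=[6,3,5,6,0,6](1)
Move 5: P2 pit5 -> P1=[5,1,1,8,7,1](3) P2=[6,3,5,6,0,0](2)
Move 6: P2 pit1 -> P1=[5,0,1,8,7,1](3) P2=[6,0,6,7,0,0](4)
Move 7: P2 pit0 -> P1=[5,0,1,8,7,1](3) P2=[0,1,7,8,1,1](5)

Answer: 3 5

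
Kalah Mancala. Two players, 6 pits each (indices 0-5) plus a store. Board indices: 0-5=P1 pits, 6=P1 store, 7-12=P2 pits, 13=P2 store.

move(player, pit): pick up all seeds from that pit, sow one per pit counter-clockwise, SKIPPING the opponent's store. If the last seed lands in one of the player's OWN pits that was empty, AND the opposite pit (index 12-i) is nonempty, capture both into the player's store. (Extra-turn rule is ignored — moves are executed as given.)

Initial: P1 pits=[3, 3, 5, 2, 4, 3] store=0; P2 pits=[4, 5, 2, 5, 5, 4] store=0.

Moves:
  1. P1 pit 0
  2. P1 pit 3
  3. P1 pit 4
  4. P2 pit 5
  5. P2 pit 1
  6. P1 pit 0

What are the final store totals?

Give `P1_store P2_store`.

Answer: 2 2

Derivation:
Move 1: P1 pit0 -> P1=[0,4,6,3,4,3](0) P2=[4,5,2,5,5,4](0)
Move 2: P1 pit3 -> P1=[0,4,6,0,5,4](1) P2=[4,5,2,5,5,4](0)
Move 3: P1 pit4 -> P1=[0,4,6,0,0,5](2) P2=[5,6,3,5,5,4](0)
Move 4: P2 pit5 -> P1=[1,5,7,0,0,5](2) P2=[5,6,3,5,5,0](1)
Move 5: P2 pit1 -> P1=[2,5,7,0,0,5](2) P2=[5,0,4,6,6,1](2)
Move 6: P1 pit0 -> P1=[0,6,8,0,0,5](2) P2=[5,0,4,6,6,1](2)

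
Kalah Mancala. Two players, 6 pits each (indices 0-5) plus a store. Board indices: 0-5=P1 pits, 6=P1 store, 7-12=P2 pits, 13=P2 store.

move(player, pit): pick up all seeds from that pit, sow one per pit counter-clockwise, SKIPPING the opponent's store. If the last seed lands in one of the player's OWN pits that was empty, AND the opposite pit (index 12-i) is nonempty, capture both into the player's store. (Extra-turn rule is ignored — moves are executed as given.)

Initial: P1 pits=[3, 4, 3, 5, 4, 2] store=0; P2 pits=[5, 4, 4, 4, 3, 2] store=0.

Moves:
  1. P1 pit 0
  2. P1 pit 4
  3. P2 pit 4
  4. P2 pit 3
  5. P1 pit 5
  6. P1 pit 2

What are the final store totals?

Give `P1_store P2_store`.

Answer: 3 2

Derivation:
Move 1: P1 pit0 -> P1=[0,5,4,6,4,2](0) P2=[5,4,4,4,3,2](0)
Move 2: P1 pit4 -> P1=[0,5,4,6,0,3](1) P2=[6,5,4,4,3,2](0)
Move 3: P2 pit4 -> P1=[1,5,4,6,0,3](1) P2=[6,5,4,4,0,3](1)
Move 4: P2 pit3 -> P1=[2,5,4,6,0,3](1) P2=[6,5,4,0,1,4](2)
Move 5: P1 pit5 -> P1=[2,5,4,6,0,0](2) P2=[7,6,4,0,1,4](2)
Move 6: P1 pit2 -> P1=[2,5,0,7,1,1](3) P2=[7,6,4,0,1,4](2)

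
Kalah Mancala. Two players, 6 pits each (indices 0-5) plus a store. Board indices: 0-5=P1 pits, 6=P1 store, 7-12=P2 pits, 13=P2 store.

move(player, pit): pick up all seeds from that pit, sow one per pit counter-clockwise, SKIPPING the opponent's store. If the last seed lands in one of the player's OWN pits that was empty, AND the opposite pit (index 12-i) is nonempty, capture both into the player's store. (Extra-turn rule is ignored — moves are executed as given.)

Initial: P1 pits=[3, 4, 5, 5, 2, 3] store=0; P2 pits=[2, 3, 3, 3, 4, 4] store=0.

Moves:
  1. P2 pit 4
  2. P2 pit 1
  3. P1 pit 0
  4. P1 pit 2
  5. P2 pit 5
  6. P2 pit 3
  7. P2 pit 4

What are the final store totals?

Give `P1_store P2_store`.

Move 1: P2 pit4 -> P1=[4,5,5,5,2,3](0) P2=[2,3,3,3,0,5](1)
Move 2: P2 pit1 -> P1=[4,0,5,5,2,3](0) P2=[2,0,4,4,0,5](7)
Move 3: P1 pit0 -> P1=[0,1,6,6,3,3](0) P2=[2,0,4,4,0,5](7)
Move 4: P1 pit2 -> P1=[0,1,0,7,4,4](1) P2=[3,1,4,4,0,5](7)
Move 5: P2 pit5 -> P1=[1,2,1,8,4,4](1) P2=[3,1,4,4,0,0](8)
Move 6: P2 pit3 -> P1=[2,2,1,8,4,4](1) P2=[3,1,4,0,1,1](9)
Move 7: P2 pit4 -> P1=[2,2,1,8,4,4](1) P2=[3,1,4,0,0,2](9)

Answer: 1 9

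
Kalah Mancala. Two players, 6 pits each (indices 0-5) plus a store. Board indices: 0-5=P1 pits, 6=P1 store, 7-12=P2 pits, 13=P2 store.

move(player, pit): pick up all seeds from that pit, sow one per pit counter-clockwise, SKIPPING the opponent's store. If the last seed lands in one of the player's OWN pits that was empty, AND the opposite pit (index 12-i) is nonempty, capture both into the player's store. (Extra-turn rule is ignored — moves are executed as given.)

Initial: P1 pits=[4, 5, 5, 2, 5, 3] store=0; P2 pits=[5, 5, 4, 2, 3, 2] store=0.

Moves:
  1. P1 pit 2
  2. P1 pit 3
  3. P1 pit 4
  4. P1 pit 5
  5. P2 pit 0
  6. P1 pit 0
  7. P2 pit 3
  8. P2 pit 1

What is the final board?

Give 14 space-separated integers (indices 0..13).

Answer: 2 9 2 1 1 1 4 0 0 8 1 8 5 3

Derivation:
Move 1: P1 pit2 -> P1=[4,5,0,3,6,4](1) P2=[6,5,4,2,3,2](0)
Move 2: P1 pit3 -> P1=[4,5,0,0,7,5](2) P2=[6,5,4,2,3,2](0)
Move 3: P1 pit4 -> P1=[4,5,0,0,0,6](3) P2=[7,6,5,3,4,2](0)
Move 4: P1 pit5 -> P1=[4,5,0,0,0,0](4) P2=[8,7,6,4,5,2](0)
Move 5: P2 pit0 -> P1=[5,6,0,0,0,0](4) P2=[0,8,7,5,6,3](1)
Move 6: P1 pit0 -> P1=[0,7,1,1,1,1](4) P2=[0,8,7,5,6,3](1)
Move 7: P2 pit3 -> P1=[1,8,1,1,1,1](4) P2=[0,8,7,0,7,4](2)
Move 8: P2 pit1 -> P1=[2,9,2,1,1,1](4) P2=[0,0,8,1,8,5](3)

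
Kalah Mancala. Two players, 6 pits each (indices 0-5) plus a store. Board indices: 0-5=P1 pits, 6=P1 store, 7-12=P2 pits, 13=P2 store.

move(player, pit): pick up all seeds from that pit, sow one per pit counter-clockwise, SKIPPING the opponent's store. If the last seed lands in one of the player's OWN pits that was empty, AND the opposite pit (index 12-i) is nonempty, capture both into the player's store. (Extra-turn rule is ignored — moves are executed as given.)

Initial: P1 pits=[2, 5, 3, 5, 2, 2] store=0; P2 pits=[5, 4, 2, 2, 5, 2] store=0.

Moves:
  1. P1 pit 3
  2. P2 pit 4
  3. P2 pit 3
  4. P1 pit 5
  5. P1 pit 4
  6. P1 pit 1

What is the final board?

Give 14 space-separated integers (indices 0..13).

Answer: 3 0 5 1 1 2 4 9 6 2 0 1 4 1

Derivation:
Move 1: P1 pit3 -> P1=[2,5,3,0,3,3](1) P2=[6,5,2,2,5,2](0)
Move 2: P2 pit4 -> P1=[3,6,4,0,3,3](1) P2=[6,5,2,2,0,3](1)
Move 3: P2 pit3 -> P1=[3,6,4,0,3,3](1) P2=[6,5,2,0,1,4](1)
Move 4: P1 pit5 -> P1=[3,6,4,0,3,0](2) P2=[7,6,2,0,1,4](1)
Move 5: P1 pit4 -> P1=[3,6,4,0,0,1](3) P2=[8,6,2,0,1,4](1)
Move 6: P1 pit1 -> P1=[3,0,5,1,1,2](4) P2=[9,6,2,0,1,4](1)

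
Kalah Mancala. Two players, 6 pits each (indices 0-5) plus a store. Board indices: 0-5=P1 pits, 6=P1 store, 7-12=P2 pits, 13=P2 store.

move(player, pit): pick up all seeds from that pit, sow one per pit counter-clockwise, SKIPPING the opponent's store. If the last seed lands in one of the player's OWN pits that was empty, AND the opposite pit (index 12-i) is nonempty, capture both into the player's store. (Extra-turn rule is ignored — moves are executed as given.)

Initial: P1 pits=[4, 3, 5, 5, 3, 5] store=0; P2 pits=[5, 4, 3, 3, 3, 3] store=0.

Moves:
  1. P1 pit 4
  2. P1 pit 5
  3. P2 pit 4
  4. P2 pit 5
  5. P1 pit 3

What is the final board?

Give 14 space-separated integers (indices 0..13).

Answer: 6 5 6 0 1 1 3 8 6 4 4 0 0 2

Derivation:
Move 1: P1 pit4 -> P1=[4,3,5,5,0,6](1) P2=[6,4,3,3,3,3](0)
Move 2: P1 pit5 -> P1=[4,3,5,5,0,0](2) P2=[7,5,4,4,4,3](0)
Move 3: P2 pit4 -> P1=[5,4,5,5,0,0](2) P2=[7,5,4,4,0,4](1)
Move 4: P2 pit5 -> P1=[6,5,6,5,0,0](2) P2=[7,5,4,4,0,0](2)
Move 5: P1 pit3 -> P1=[6,5,6,0,1,1](3) P2=[8,6,4,4,0,0](2)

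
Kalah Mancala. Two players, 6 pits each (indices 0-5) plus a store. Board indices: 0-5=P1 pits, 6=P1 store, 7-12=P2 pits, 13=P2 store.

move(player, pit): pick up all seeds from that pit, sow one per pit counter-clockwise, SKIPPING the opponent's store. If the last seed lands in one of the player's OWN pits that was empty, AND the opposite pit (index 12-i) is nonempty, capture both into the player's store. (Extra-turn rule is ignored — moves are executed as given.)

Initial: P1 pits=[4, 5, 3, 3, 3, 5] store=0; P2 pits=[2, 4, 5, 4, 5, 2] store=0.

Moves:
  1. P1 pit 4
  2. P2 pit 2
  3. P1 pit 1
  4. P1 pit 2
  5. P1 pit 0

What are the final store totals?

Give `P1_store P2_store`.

Answer: 3 1

Derivation:
Move 1: P1 pit4 -> P1=[4,5,3,3,0,6](1) P2=[3,4,5,4,5,2](0)
Move 2: P2 pit2 -> P1=[5,5,3,3,0,6](1) P2=[3,4,0,5,6,3](1)
Move 3: P1 pit1 -> P1=[5,0,4,4,1,7](2) P2=[3,4,0,5,6,3](1)
Move 4: P1 pit2 -> P1=[5,0,0,5,2,8](3) P2=[3,4,0,5,6,3](1)
Move 5: P1 pit0 -> P1=[0,1,1,6,3,9](3) P2=[3,4,0,5,6,3](1)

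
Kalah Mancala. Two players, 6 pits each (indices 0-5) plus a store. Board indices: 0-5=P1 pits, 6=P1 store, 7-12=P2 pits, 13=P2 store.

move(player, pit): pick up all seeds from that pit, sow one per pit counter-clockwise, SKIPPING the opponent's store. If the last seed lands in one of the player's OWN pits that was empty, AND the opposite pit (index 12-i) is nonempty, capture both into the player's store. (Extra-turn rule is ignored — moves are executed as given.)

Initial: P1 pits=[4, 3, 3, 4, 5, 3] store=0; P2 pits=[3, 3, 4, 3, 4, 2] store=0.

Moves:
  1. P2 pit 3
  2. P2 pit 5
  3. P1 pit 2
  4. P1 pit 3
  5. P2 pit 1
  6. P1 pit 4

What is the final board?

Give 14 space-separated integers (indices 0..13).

Move 1: P2 pit3 -> P1=[4,3,3,4,5,3](0) P2=[3,3,4,0,5,3](1)
Move 2: P2 pit5 -> P1=[5,4,3,4,5,3](0) P2=[3,3,4,0,5,0](2)
Move 3: P1 pit2 -> P1=[5,4,0,5,6,4](0) P2=[3,3,4,0,5,0](2)
Move 4: P1 pit3 -> P1=[5,4,0,0,7,5](1) P2=[4,4,4,0,5,0](2)
Move 5: P2 pit1 -> P1=[0,4,0,0,7,5](1) P2=[4,0,5,1,6,0](8)
Move 6: P1 pit4 -> P1=[0,4,0,0,0,6](2) P2=[5,1,6,2,7,0](8)

Answer: 0 4 0 0 0 6 2 5 1 6 2 7 0 8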